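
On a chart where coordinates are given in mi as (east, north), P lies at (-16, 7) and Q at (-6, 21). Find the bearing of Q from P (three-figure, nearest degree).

Δeast = -6 − -16 = 10.00; Δnorth = 21 − 7 = 14.00.
Bearing = atan2(Δeast, Δnorth) mod 360° = 35.54° ≈ 036°.

036°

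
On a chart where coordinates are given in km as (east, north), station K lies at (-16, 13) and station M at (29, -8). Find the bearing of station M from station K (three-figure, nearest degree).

115°

Δeast = 29 − -16 = 45.00; Δnorth = -8 − 13 = -21.00.
Bearing = atan2(Δeast, Δnorth) mod 360° = 115.02° ≈ 115°.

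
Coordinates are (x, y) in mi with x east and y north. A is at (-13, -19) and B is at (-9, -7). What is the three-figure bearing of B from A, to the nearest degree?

Δeast = -9 − -13 = 4.00; Δnorth = -7 − -19 = 12.00.
Bearing = atan2(Δeast, Δnorth) mod 360° = 18.43° ≈ 018°.

018°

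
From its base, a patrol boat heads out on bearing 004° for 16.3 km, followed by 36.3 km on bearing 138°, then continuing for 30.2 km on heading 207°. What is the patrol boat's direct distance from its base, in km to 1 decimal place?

Leg 1 (004°, 16.3 km): east 16.3 sin 4° = 1.14, north 16.3 cos 4° = 16.26
Leg 2 (138°, 36.3 km): east 36.3 sin 138° = 24.29, north 36.3 cos 138° = -26.98
Leg 3 (207°, 30.2 km): east 30.2 sin 207° = -13.71, north 30.2 cos 207° = -26.91
Net: 11.72 east, -37.62 north. Distance = √((11.72)² + (-37.62)²) = 39.406 km.

39.4 km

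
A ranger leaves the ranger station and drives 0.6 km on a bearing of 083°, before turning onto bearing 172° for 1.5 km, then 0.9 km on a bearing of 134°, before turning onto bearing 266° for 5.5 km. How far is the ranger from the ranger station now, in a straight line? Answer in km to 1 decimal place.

Leg 1 (083°, 0.6 km): east 0.6 sin 83° = 0.60, north 0.6 cos 83° = 0.07
Leg 2 (172°, 1.5 km): east 1.5 sin 172° = 0.21, north 1.5 cos 172° = -1.49
Leg 3 (134°, 0.9 km): east 0.9 sin 134° = 0.65, north 0.9 cos 134° = -0.63
Leg 4 (266°, 5.5 km): east 5.5 sin 266° = -5.49, north 5.5 cos 266° = -0.38
Net: -4.03 east, -2.42 north. Distance = √((-4.03)² + (-2.42)²) = 4.706 km.

4.7 km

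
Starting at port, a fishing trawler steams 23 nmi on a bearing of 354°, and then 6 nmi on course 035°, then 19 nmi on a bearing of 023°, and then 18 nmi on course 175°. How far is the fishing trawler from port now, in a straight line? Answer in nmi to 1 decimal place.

Leg 1 (354°, 23 nmi): east 23 sin 354° = -2.40, north 23 cos 354° = 22.87
Leg 2 (035°, 6 nmi): east 6 sin 35° = 3.44, north 6 cos 35° = 4.91
Leg 3 (023°, 19 nmi): east 19 sin 23° = 7.42, north 19 cos 23° = 17.49
Leg 4 (175°, 18 nmi): east 18 sin 175° = 1.57, north 18 cos 175° = -17.93
Net: 10.03 east, 27.35 north. Distance = √((10.03)² + (27.35)²) = 29.128 nmi.

29.1 nmi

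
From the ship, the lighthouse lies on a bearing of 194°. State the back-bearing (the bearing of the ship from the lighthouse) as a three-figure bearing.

014°

Back-bearing = 194° − 180° = 014°.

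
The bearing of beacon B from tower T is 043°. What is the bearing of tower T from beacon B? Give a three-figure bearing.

Back-bearing = 043° + 180° = 223°.

223°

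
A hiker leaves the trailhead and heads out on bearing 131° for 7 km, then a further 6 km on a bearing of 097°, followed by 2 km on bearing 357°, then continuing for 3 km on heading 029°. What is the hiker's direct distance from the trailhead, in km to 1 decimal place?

12.6 km

Leg 1 (131°, 7 km): east 7 sin 131° = 5.28, north 7 cos 131° = -4.59
Leg 2 (097°, 6 km): east 6 sin 97° = 5.96, north 6 cos 97° = -0.73
Leg 3 (357°, 2 km): east 2 sin 357° = -0.10, north 2 cos 357° = 2.00
Leg 4 (029°, 3 km): east 3 sin 29° = 1.45, north 3 cos 29° = 2.62
Net: 12.59 east, -0.70 north. Distance = √((12.59)² + (-0.70)²) = 12.608 km.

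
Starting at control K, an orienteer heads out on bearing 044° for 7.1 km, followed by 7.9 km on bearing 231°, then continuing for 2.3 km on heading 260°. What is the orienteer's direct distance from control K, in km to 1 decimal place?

Leg 1 (044°, 7.1 km): east 7.1 sin 44° = 4.93, north 7.1 cos 44° = 5.11
Leg 2 (231°, 7.9 km): east 7.9 sin 231° = -6.14, north 7.9 cos 231° = -4.97
Leg 3 (260°, 2.3 km): east 2.3 sin 260° = -2.27, north 2.3 cos 260° = -0.40
Net: -3.47 east, -0.26 north. Distance = √((-3.47)² + (-0.26)²) = 3.482 km.

3.5 km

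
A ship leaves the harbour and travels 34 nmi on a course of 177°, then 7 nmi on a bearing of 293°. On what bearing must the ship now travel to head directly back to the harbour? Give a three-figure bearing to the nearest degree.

Leg 1 (177°, 34 nmi): east 34 sin 177° = 1.78, north 34 cos 177° = -33.95
Leg 2 (293°, 7 nmi): east 7 sin 293° = -6.44, north 7 cos 293° = 2.74
Net displacement: -4.66 east, -31.22 north. Direction back to start is (4.66, 31.22): bearing = atan2(4.66, 31.22) mod 360° = 8.50° ≈ 008°.

008°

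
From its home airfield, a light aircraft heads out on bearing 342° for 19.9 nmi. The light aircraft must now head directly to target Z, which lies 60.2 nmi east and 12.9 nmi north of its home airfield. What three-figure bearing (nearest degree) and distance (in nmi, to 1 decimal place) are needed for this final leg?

095°, 66.6 nmi

Leg 1 (342°, 19.9 nmi): east 19.9 sin 342° = -6.15, north 19.9 cos 342° = 18.93
Current position: (-6.15, 18.93). Target: (60.2, 12.9). Remaining: Δeast = 66.35, Δnorth = -6.03.
Bearing = atan2(66.35, -6.03) mod 360° = 95.19°; distance = √((66.35)² + (-6.03)²) = 66.623 nmi.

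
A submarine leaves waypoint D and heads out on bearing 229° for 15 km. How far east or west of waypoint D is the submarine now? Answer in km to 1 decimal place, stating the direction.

11.3 km west

Leg 1 (229°, 15 km): east 15 sin 229° = -11.32, north 15 cos 229° = -9.84
Net east component: -11.32 km.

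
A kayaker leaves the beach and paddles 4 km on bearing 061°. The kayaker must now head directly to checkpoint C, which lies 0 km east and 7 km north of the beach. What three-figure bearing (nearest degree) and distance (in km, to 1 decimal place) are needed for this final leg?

325°, 6.2 km

Leg 1 (061°, 4 km): east 4 sin 61° = 3.50, north 4 cos 61° = 1.94
Current position: (3.50, 1.94). Target: (0, 7). Remaining: Δeast = -3.50, Δnorth = 5.06.
Bearing = atan2(-3.50, 5.06) mod 360° = 325.34°; distance = √((-3.50)² + (5.06)²) = 6.152 km.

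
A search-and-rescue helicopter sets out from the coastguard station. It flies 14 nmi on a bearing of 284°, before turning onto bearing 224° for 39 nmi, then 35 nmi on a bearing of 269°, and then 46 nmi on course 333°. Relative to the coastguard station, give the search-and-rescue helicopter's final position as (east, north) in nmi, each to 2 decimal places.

(-96.55, 15.71)

Leg 1 (284°, 14 nmi): east 14 sin 284° = -13.58, north 14 cos 284° = 3.39
Leg 2 (224°, 39 nmi): east 39 sin 224° = -27.09, north 39 cos 224° = -28.05
Leg 3 (269°, 35 nmi): east 35 sin 269° = -34.99, north 35 cos 269° = -0.61
Leg 4 (333°, 46 nmi): east 46 sin 333° = -20.88, north 46 cos 333° = 40.99
Summing: -96.55 nmi east, 15.71 nmi north → (-96.55, 15.71).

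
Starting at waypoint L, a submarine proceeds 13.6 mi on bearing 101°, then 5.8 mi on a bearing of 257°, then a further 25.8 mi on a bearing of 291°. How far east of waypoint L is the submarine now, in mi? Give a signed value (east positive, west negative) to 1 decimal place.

-16.4 mi

Leg 1 (101°, 13.6 mi): east 13.6 sin 101° = 13.35, north 13.6 cos 101° = -2.60
Leg 2 (257°, 5.8 mi): east 5.8 sin 257° = -5.65, north 5.8 cos 257° = -1.30
Leg 3 (291°, 25.8 mi): east 25.8 sin 291° = -24.09, north 25.8 cos 291° = 9.25
Net east component: -16.39 mi.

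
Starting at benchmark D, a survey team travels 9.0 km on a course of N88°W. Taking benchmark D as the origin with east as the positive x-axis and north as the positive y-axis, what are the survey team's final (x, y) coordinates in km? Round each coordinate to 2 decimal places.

(-8.99, 0.31)

Leg 1 (N88°W, 9.0 km): east 9.0 sin 272° = -8.99, north 9.0 cos 272° = 0.31
Summing: -8.99 km east, 0.31 km north → (-8.99, 0.31).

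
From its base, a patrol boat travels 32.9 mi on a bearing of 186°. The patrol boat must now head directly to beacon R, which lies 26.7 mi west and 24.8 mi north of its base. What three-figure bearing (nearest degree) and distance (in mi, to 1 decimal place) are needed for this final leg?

338°, 62.0 mi

Leg 1 (186°, 32.9 mi): east 32.9 sin 186° = -3.44, north 32.9 cos 186° = -32.72
Current position: (-3.44, -32.72). Target: (-26.7, 24.8). Remaining: Δeast = -23.26, Δnorth = 57.52.
Bearing = atan2(-23.26, 57.52) mod 360° = 337.98°; distance = √((-23.26)² + (57.52)²) = 62.045 mi.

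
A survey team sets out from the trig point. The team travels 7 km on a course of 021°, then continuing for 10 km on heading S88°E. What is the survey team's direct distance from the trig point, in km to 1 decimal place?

Leg 1 (021°, 7 km): east 7 sin 21° = 2.51, north 7 cos 21° = 6.54
Leg 2 (S88°E, 10 km): east 10 sin 92° = 9.99, north 10 cos 92° = -0.35
Net: 12.50 east, 6.19 north. Distance = √((12.50)² + (6.19)²) = 13.949 km.

13.9 km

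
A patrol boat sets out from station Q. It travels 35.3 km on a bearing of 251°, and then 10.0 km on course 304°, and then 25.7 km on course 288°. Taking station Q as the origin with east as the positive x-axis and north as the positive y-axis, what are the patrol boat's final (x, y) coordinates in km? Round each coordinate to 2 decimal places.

(-66.11, 2.04)

Leg 1 (251°, 35.3 km): east 35.3 sin 251° = -33.38, north 35.3 cos 251° = -11.49
Leg 2 (304°, 10.0 km): east 10.0 sin 304° = -8.29, north 10.0 cos 304° = 5.59
Leg 3 (288°, 25.7 km): east 25.7 sin 288° = -24.44, north 25.7 cos 288° = 7.94
Summing: -66.11 km east, 2.04 km north → (-66.11, 2.04).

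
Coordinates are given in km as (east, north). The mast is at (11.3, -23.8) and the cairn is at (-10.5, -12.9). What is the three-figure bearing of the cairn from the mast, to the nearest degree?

297°

Δeast = -10.5 − 11.3 = -21.80; Δnorth = -12.9 − -23.8 = 10.90.
Bearing = atan2(Δeast, Δnorth) mod 360° = 296.57° ≈ 297°.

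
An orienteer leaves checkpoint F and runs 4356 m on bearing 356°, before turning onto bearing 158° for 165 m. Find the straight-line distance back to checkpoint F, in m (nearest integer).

Leg 1 (356°, 4356 m): east 4356 sin 356° = -303.86, north 4356 cos 356° = 4345.39
Leg 2 (158°, 165 m): east 165 sin 158° = 61.81, north 165 cos 158° = -152.99
Net: -242.05 east, 4192.40 north. Distance = √((-242.05)² + (4192.40)²) = 4199.385 m.

4199 m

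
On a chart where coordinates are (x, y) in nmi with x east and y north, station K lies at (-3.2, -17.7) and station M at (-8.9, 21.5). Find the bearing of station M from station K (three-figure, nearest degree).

352°

Δeast = -8.9 − -3.2 = -5.70; Δnorth = 21.5 − -17.7 = 39.20.
Bearing = atan2(Δeast, Δnorth) mod 360° = 351.73° ≈ 352°.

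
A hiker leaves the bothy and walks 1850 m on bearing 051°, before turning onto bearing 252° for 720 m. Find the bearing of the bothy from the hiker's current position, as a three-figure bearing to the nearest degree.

219°

Leg 1 (051°, 1850 m): east 1850 sin 51° = 1437.72, north 1850 cos 51° = 1164.24
Leg 2 (252°, 720 m): east 720 sin 252° = -684.76, north 720 cos 252° = -222.49
Net displacement: 752.96 east, 941.75 north. Direction back to start is (-752.96, -941.75): bearing = atan2(-752.96, -941.75) mod 360° = 218.64° ≈ 219°.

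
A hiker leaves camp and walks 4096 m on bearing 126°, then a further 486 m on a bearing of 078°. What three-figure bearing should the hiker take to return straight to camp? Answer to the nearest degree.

Leg 1 (126°, 4096 m): east 4096 sin 126° = 3313.73, north 4096 cos 126° = -2407.57
Leg 2 (078°, 486 m): east 486 sin 78° = 475.38, north 486 cos 78° = 101.05
Net displacement: 3789.11 east, -2306.52 north. Direction back to start is (-3789.11, 2306.52): bearing = atan2(-3789.11, 2306.52) mod 360° = 301.33° ≈ 301°.

301°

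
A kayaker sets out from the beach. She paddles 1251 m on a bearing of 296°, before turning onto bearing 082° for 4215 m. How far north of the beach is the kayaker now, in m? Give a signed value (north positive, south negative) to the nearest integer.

1135 m

Leg 1 (296°, 1251 m): east 1251 sin 296° = -1124.39, north 1251 cos 296° = 548.40
Leg 2 (082°, 4215 m): east 4215 sin 82° = 4173.98, north 4215 cos 82° = 586.61
Net north component: 1135.02 m.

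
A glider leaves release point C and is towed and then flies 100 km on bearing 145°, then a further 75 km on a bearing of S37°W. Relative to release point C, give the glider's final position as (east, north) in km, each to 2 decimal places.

(12.22, -141.81)

Leg 1 (145°, 100 km): east 100 sin 145° = 57.36, north 100 cos 145° = -81.92
Leg 2 (S37°W, 75 km): east 75 sin 217° = -45.14, north 75 cos 217° = -59.90
Summing: 12.22 km east, -141.81 km north → (12.22, -141.81).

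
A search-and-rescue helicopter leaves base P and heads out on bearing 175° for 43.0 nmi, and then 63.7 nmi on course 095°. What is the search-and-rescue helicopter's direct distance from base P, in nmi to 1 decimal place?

Leg 1 (175°, 43.0 nmi): east 43.0 sin 175° = 3.75, north 43.0 cos 175° = -42.84
Leg 2 (095°, 63.7 nmi): east 63.7 sin 95° = 63.46, north 63.7 cos 95° = -5.55
Net: 67.21 east, -48.39 north. Distance = √((67.21)² + (-48.39)²) = 82.813 nmi.

82.8 nmi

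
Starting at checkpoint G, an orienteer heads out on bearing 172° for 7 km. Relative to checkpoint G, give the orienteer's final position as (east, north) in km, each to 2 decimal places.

Leg 1 (172°, 7 km): east 7 sin 172° = 0.97, north 7 cos 172° = -6.93
Summing: 0.97 km east, -6.93 km north → (0.97, -6.93).

(0.97, -6.93)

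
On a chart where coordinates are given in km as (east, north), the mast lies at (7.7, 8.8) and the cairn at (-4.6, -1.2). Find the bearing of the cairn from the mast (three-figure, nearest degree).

Δeast = -4.6 − 7.7 = -12.30; Δnorth = -1.2 − 8.8 = -10.00.
Bearing = atan2(Δeast, Δnorth) mod 360° = 230.89° ≈ 231°.

231°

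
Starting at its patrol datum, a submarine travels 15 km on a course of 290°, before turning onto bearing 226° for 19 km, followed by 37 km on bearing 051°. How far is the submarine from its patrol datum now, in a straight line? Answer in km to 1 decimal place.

15.2 km

Leg 1 (290°, 15 km): east 15 sin 290° = -14.10, north 15 cos 290° = 5.13
Leg 2 (226°, 19 km): east 19 sin 226° = -13.67, north 19 cos 226° = -13.20
Leg 3 (051°, 37 km): east 37 sin 51° = 28.75, north 37 cos 51° = 23.28
Net: 0.99 east, 15.22 north. Distance = √((0.99)² + (15.22)²) = 15.249 km.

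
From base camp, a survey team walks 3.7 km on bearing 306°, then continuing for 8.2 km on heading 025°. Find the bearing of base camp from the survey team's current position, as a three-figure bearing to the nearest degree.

Leg 1 (306°, 3.7 km): east 3.7 sin 306° = -2.99, north 3.7 cos 306° = 2.17
Leg 2 (025°, 8.2 km): east 8.2 sin 25° = 3.47, north 8.2 cos 25° = 7.43
Net displacement: 0.47 east, 9.61 north. Direction back to start is (-0.47, -9.61): bearing = atan2(-0.47, -9.61) mod 360° = 182.81° ≈ 183°.

183°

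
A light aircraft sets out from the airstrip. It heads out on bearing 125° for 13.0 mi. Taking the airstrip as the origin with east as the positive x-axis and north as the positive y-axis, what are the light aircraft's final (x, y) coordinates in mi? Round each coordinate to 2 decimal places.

(10.65, -7.46)

Leg 1 (125°, 13.0 mi): east 13.0 sin 125° = 10.65, north 13.0 cos 125° = -7.46
Summing: 10.65 mi east, -7.46 mi north → (10.65, -7.46).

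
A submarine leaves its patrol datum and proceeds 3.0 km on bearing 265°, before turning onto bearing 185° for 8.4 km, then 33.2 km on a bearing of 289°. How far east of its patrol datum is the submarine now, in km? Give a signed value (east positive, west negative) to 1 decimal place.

Leg 1 (265°, 3.0 km): east 3.0 sin 265° = -2.99, north 3.0 cos 265° = -0.26
Leg 2 (185°, 8.4 km): east 8.4 sin 185° = -0.73, north 8.4 cos 185° = -8.37
Leg 3 (289°, 33.2 km): east 33.2 sin 289° = -31.39, north 33.2 cos 289° = 10.81
Net east component: -35.11 km.

-35.1 km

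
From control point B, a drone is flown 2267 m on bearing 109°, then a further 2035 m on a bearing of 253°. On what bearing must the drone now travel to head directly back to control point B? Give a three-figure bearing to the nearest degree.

352°

Leg 1 (109°, 2267 m): east 2267 sin 109° = 2143.49, north 2267 cos 109° = -738.06
Leg 2 (253°, 2035 m): east 2035 sin 253° = -1946.08, north 2035 cos 253° = -594.98
Net displacement: 197.41 east, -1333.04 north. Direction back to start is (-197.41, 1333.04): bearing = atan2(-197.41, 1333.04) mod 360° = 351.58° ≈ 352°.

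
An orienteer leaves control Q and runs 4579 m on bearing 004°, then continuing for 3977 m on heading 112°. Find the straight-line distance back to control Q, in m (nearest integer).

Leg 1 (004°, 4579 m): east 4579 sin 4° = 319.41, north 4579 cos 4° = 4567.85
Leg 2 (112°, 3977 m): east 3977 sin 112° = 3687.41, north 3977 cos 112° = -1489.81
Net: 4006.83 east, 3078.04 north. Distance = √((4006.83)² + (3078.04)²) = 5052.618 m.

5053 m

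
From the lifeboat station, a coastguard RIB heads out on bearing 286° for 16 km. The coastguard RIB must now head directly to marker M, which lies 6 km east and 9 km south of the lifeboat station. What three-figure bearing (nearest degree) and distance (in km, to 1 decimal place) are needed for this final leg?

122°, 25.2 km

Leg 1 (286°, 16 km): east 16 sin 286° = -15.38, north 16 cos 286° = 4.41
Current position: (-15.38, 4.41). Target: (6, -9). Remaining: Δeast = 21.38, Δnorth = -13.41.
Bearing = atan2(21.38, -13.41) mod 360° = 122.10°; distance = √((21.38)² + (-13.41)²) = 25.238 km.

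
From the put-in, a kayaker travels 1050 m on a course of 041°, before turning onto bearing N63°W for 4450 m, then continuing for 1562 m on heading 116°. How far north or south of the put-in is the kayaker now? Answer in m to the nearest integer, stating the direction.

2128 m north

Leg 1 (041°, 1050 m): east 1050 sin 41° = 688.86, north 1050 cos 41° = 792.45
Leg 2 (N63°W, 4450 m): east 4450 sin 297° = -3964.98, north 4450 cos 297° = 2020.26
Leg 3 (116°, 1562 m): east 1562 sin 116° = 1403.92, north 1562 cos 116° = -684.74
Net north component: 2127.97 m.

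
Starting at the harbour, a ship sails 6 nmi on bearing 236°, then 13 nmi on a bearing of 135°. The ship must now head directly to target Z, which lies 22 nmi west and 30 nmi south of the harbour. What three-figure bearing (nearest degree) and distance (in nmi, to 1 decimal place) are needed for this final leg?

Leg 1 (236°, 6 nmi): east 6 sin 236° = -4.97, north 6 cos 236° = -3.36
Leg 2 (135°, 13 nmi): east 13 sin 135° = 9.19, north 13 cos 135° = -9.19
Current position: (4.22, -12.55). Target: (-22, -30). Remaining: Δeast = -26.22, Δnorth = -17.45.
Bearing = atan2(-26.22, -17.45) mod 360° = 236.35°; distance = √((-26.22)² + (-17.45)²) = 31.496 nmi.

236°, 31.5 nmi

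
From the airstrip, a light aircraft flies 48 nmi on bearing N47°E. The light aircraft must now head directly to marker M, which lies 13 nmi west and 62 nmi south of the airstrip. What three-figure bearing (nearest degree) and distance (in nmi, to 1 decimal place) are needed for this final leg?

207°, 106.2 nmi

Leg 1 (N47°E, 48 nmi): east 48 sin 47° = 35.10, north 48 cos 47° = 32.74
Current position: (35.10, 32.74). Target: (-13, -62). Remaining: Δeast = -48.10, Δnorth = -94.74.
Bearing = atan2(-48.10, -94.74) mod 360° = 206.92°; distance = √((-48.10)² + (-94.74)²) = 106.250 nmi.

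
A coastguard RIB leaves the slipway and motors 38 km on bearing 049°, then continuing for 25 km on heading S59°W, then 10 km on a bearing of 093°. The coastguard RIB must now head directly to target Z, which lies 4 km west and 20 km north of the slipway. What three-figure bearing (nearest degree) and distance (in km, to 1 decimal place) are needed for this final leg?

Leg 1 (049°, 38 km): east 38 sin 49° = 28.68, north 38 cos 49° = 24.93
Leg 2 (S59°W, 25 km): east 25 sin 239° = -21.43, north 25 cos 239° = -12.88
Leg 3 (093°, 10 km): east 10 sin 93° = 9.99, north 10 cos 93° = -0.52
Current position: (17.24, 11.53). Target: (-4, 20). Remaining: Δeast = -21.24, Δnorth = 8.47.
Bearing = atan2(-21.24, 8.47) mod 360° = 291.74°; distance = √((-21.24)² + (8.47)²) = 22.863 km.

292°, 22.9 km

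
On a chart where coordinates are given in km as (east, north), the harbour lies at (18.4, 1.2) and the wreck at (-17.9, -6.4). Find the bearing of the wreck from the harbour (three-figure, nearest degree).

Δeast = -17.9 − 18.4 = -36.30; Δnorth = -6.4 − 1.2 = -7.60.
Bearing = atan2(Δeast, Δnorth) mod 360° = 258.17° ≈ 258°.

258°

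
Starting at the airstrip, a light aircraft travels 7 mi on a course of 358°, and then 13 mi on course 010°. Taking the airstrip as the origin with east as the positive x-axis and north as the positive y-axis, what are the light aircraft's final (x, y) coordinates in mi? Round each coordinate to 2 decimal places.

(2.01, 19.80)

Leg 1 (358°, 7 mi): east 7 sin 358° = -0.24, north 7 cos 358° = 7.00
Leg 2 (010°, 13 mi): east 13 sin 10° = 2.26, north 13 cos 10° = 12.80
Summing: 2.01 mi east, 19.80 mi north → (2.01, 19.80).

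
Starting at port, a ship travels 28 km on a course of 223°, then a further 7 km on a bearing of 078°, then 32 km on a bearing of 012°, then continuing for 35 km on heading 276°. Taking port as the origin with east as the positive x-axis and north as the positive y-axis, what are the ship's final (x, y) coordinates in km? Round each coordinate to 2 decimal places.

(-40.40, 15.94)

Leg 1 (223°, 28 km): east 28 sin 223° = -19.10, north 28 cos 223° = -20.48
Leg 2 (078°, 7 km): east 7 sin 78° = 6.85, north 7 cos 78° = 1.46
Leg 3 (012°, 32 km): east 32 sin 12° = 6.65, north 32 cos 12° = 31.30
Leg 4 (276°, 35 km): east 35 sin 276° = -34.81, north 35 cos 276° = 3.66
Summing: -40.40 km east, 15.94 km north → (-40.40, 15.94).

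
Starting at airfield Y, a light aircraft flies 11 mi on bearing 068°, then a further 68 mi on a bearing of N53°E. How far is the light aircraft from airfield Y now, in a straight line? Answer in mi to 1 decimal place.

78.7 mi

Leg 1 (068°, 11 mi): east 11 sin 68° = 10.20, north 11 cos 68° = 4.12
Leg 2 (N53°E, 68 mi): east 68 sin 53° = 54.31, north 68 cos 53° = 40.92
Net: 64.51 east, 45.04 north. Distance = √((64.51)² + (45.04)²) = 78.677 mi.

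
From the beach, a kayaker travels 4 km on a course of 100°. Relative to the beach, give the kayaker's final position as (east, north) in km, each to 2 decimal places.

Leg 1 (100°, 4 km): east 4 sin 100° = 3.94, north 4 cos 100° = -0.69
Summing: 3.94 km east, -0.69 km north → (3.94, -0.69).

(3.94, -0.69)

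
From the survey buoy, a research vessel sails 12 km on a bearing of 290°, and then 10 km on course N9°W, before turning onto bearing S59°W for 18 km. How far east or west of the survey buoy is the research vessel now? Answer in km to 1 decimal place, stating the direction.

Leg 1 (290°, 12 km): east 12 sin 290° = -11.28, north 12 cos 290° = 4.10
Leg 2 (N9°W, 10 km): east 10 sin 351° = -1.56, north 10 cos 351° = 9.88
Leg 3 (S59°W, 18 km): east 18 sin 239° = -15.43, north 18 cos 239° = -9.27
Net east component: -28.27 km.

28.3 km west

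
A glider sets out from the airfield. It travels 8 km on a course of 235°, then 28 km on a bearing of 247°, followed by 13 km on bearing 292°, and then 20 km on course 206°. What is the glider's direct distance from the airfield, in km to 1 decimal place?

Leg 1 (235°, 8 km): east 8 sin 235° = -6.55, north 8 cos 235° = -4.59
Leg 2 (247°, 28 km): east 28 sin 247° = -25.77, north 28 cos 247° = -10.94
Leg 3 (292°, 13 km): east 13 sin 292° = -12.05, north 13 cos 292° = 4.87
Leg 4 (206°, 20 km): east 20 sin 206° = -8.77, north 20 cos 206° = -17.98
Net: -53.15 east, -28.64 north. Distance = √((-53.15)² + (-28.64)²) = 60.371 km.

60.4 km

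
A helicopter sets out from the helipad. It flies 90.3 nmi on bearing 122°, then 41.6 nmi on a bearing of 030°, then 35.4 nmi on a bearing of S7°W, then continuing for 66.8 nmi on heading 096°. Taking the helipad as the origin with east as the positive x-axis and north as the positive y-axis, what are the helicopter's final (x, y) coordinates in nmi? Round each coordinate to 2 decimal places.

(159.50, -53.94)

Leg 1 (122°, 90.3 nmi): east 90.3 sin 122° = 76.58, north 90.3 cos 122° = -47.85
Leg 2 (030°, 41.6 nmi): east 41.6 sin 30° = 20.80, north 41.6 cos 30° = 36.03
Leg 3 (S7°W, 35.4 nmi): east 35.4 sin 187° = -4.31, north 35.4 cos 187° = -35.14
Leg 4 (096°, 66.8 nmi): east 66.8 sin 96° = 66.43, north 66.8 cos 96° = -6.98
Summing: 159.50 nmi east, -53.94 nmi north → (159.50, -53.94).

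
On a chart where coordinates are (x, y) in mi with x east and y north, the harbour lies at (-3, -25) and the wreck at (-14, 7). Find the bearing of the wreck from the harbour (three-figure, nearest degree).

341°

Δeast = -14 − -3 = -11.00; Δnorth = 7 − -25 = 32.00.
Bearing = atan2(Δeast, Δnorth) mod 360° = 341.03° ≈ 341°.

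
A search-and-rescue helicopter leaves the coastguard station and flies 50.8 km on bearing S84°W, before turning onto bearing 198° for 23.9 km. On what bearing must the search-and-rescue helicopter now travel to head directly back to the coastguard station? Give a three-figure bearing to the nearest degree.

Leg 1 (S84°W, 50.8 km): east 50.8 sin 264° = -50.52, north 50.8 cos 264° = -5.31
Leg 2 (198°, 23.9 km): east 23.9 sin 198° = -7.39, north 23.9 cos 198° = -22.73
Net displacement: -57.91 east, -28.04 north. Direction back to start is (57.91, 28.04): bearing = atan2(57.91, 28.04) mod 360° = 64.16° ≈ 064°.

064°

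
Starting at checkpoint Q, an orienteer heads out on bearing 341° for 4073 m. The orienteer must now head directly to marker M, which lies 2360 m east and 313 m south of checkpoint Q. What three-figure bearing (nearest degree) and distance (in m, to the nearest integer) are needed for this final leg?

138°, 5561 m

Leg 1 (341°, 4073 m): east 4073 sin 341° = -1326.04, north 4073 cos 341° = 3851.10
Current position: (-1326.04, 3851.10). Target: (2360, -313). Remaining: Δeast = 3686.04, Δnorth = -4164.10.
Bearing = atan2(3686.04, -4164.10) mod 360° = 138.48°; distance = √((3686.04)² + (-4164.10)²) = 5561.168 m.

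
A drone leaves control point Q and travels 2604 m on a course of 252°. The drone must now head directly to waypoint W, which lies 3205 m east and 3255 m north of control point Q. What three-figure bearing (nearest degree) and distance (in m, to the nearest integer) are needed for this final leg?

Leg 1 (252°, 2604 m): east 2604 sin 252° = -2476.55, north 2604 cos 252° = -804.68
Current position: (-2476.55, -804.68). Target: (3205, 3255). Remaining: Δeast = 5681.55, Δnorth = 4059.68.
Bearing = atan2(5681.55, 4059.68) mod 360° = 54.45°; distance = √((5681.55)² + (4059.68)²) = 6982.910 m.

054°, 6983 m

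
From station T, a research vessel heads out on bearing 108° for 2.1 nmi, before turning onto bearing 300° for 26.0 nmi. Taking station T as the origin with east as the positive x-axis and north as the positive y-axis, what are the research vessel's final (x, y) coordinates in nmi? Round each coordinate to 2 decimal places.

Leg 1 (108°, 2.1 nmi): east 2.1 sin 108° = 2.00, north 2.1 cos 108° = -0.65
Leg 2 (300°, 26.0 nmi): east 26.0 sin 300° = -22.52, north 26.0 cos 300° = 13.00
Summing: -20.52 nmi east, 12.35 nmi north → (-20.52, 12.35).

(-20.52, 12.35)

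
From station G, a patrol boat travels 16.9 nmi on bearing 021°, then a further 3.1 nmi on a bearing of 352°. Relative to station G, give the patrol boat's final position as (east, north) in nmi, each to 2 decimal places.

(5.62, 18.85)

Leg 1 (021°, 16.9 nmi): east 16.9 sin 21° = 6.06, north 16.9 cos 21° = 15.78
Leg 2 (352°, 3.1 nmi): east 3.1 sin 352° = -0.43, north 3.1 cos 352° = 3.07
Summing: 5.62 nmi east, 18.85 nmi north → (5.62, 18.85).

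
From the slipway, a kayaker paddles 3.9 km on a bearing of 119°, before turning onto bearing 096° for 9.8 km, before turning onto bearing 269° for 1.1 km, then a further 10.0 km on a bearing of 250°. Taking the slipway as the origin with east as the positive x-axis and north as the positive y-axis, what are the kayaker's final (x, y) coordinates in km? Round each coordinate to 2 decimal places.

Leg 1 (119°, 3.9 km): east 3.9 sin 119° = 3.41, north 3.9 cos 119° = -1.89
Leg 2 (096°, 9.8 km): east 9.8 sin 96° = 9.75, north 9.8 cos 96° = -1.02
Leg 3 (269°, 1.1 km): east 1.1 sin 269° = -1.10, north 1.1 cos 269° = -0.02
Leg 4 (250°, 10.0 km): east 10.0 sin 250° = -9.40, north 10.0 cos 250° = -3.42
Summing: 2.66 km east, -6.35 km north → (2.66, -6.35).

(2.66, -6.35)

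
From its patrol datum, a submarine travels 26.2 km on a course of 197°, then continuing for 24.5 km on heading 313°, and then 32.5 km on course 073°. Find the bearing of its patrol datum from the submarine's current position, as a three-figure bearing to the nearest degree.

258°

Leg 1 (197°, 26.2 km): east 26.2 sin 197° = -7.66, north 26.2 cos 197° = -25.06
Leg 2 (313°, 24.5 km): east 24.5 sin 313° = -17.92, north 24.5 cos 313° = 16.71
Leg 3 (073°, 32.5 km): east 32.5 sin 73° = 31.08, north 32.5 cos 73° = 9.50
Net displacement: 5.50 east, 1.16 north. Direction back to start is (-5.50, -1.16): bearing = atan2(-5.50, -1.16) mod 360° = 258.14° ≈ 258°.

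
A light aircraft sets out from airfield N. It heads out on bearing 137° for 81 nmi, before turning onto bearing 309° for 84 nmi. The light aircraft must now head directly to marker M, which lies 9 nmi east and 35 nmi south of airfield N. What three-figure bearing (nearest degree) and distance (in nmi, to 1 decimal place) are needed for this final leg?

146°, 34.4 nmi

Leg 1 (137°, 81 nmi): east 81 sin 137° = 55.24, north 81 cos 137° = -59.24
Leg 2 (309°, 84 nmi): east 84 sin 309° = -65.28, north 84 cos 309° = 52.86
Current position: (-10.04, -6.38). Target: (9, -35). Remaining: Δeast = 19.04, Δnorth = -28.62.
Bearing = atan2(19.04, -28.62) mod 360° = 146.37°; distance = √((19.04)² + (-28.62)²) = 34.377 nmi.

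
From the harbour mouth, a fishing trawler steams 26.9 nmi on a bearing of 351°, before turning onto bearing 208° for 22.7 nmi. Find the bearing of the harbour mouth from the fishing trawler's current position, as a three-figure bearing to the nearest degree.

Leg 1 (351°, 26.9 nmi): east 26.9 sin 351° = -4.21, north 26.9 cos 351° = 26.57
Leg 2 (208°, 22.7 nmi): east 22.7 sin 208° = -10.66, north 22.7 cos 208° = -20.04
Net displacement: -14.87 east, 6.53 north. Direction back to start is (14.87, -6.53): bearing = atan2(14.87, -6.53) mod 360° = 113.70° ≈ 114°.

114°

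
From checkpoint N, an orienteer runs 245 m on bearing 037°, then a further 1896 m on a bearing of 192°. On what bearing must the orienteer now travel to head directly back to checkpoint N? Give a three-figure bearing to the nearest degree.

Leg 1 (037°, 245 m): east 245 sin 37° = 147.44, north 245 cos 37° = 195.67
Leg 2 (192°, 1896 m): east 1896 sin 192° = -394.20, north 1896 cos 192° = -1854.57
Net displacement: -246.76 east, -1658.90 north. Direction back to start is (246.76, 1658.90): bearing = atan2(246.76, 1658.90) mod 360° = 8.46° ≈ 008°.

008°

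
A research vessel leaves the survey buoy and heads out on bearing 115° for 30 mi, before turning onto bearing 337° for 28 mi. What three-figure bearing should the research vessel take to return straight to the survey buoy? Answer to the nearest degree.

231°

Leg 1 (115°, 30 mi): east 30 sin 115° = 27.19, north 30 cos 115° = -12.68
Leg 2 (337°, 28 mi): east 28 sin 337° = -10.94, north 28 cos 337° = 25.77
Net displacement: 16.25 east, 13.10 north. Direction back to start is (-16.25, -13.10): bearing = atan2(-16.25, -13.10) mod 360° = 231.13° ≈ 231°.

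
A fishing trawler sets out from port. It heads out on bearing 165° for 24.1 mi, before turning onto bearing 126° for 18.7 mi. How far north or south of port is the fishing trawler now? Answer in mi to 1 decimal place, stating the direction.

34.3 mi south

Leg 1 (165°, 24.1 mi): east 24.1 sin 165° = 6.24, north 24.1 cos 165° = -23.28
Leg 2 (126°, 18.7 mi): east 18.7 sin 126° = 15.13, north 18.7 cos 126° = -10.99
Net north component: -34.27 mi.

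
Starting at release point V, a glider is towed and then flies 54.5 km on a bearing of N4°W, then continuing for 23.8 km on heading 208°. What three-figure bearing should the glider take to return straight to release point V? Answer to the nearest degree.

Leg 1 (N4°W, 54.5 km): east 54.5 sin 356° = -3.80, north 54.5 cos 356° = 54.37
Leg 2 (208°, 23.8 km): east 23.8 sin 208° = -11.17, north 23.8 cos 208° = -21.01
Net displacement: -14.98 east, 33.35 north. Direction back to start is (14.98, -33.35): bearing = atan2(14.98, -33.35) mod 360° = 155.82° ≈ 156°.

156°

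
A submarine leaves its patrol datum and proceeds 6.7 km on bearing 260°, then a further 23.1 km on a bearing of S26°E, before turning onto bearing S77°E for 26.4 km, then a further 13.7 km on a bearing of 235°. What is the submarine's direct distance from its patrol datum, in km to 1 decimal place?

Leg 1 (260°, 6.7 km): east 6.7 sin 260° = -6.60, north 6.7 cos 260° = -1.16
Leg 2 (S26°E, 23.1 km): east 23.1 sin 154° = 10.13, north 23.1 cos 154° = -20.76
Leg 3 (S77°E, 26.4 km): east 26.4 sin 103° = 25.72, north 26.4 cos 103° = -5.94
Leg 4 (235°, 13.7 km): east 13.7 sin 235° = -11.22, north 13.7 cos 235° = -7.86
Net: 18.03 east, -35.72 north. Distance = √((18.03)² + (-35.72)²) = 40.014 km.

40.0 km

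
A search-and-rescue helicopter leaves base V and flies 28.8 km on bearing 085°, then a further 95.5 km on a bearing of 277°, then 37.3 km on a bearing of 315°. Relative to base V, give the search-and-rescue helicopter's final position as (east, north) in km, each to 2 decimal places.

Leg 1 (085°, 28.8 km): east 28.8 sin 85° = 28.69, north 28.8 cos 85° = 2.51
Leg 2 (277°, 95.5 km): east 95.5 sin 277° = -94.79, north 95.5 cos 277° = 11.64
Leg 3 (315°, 37.3 km): east 37.3 sin 315° = -26.38, north 37.3 cos 315° = 26.38
Summing: -92.47 km east, 40.52 km north → (-92.47, 40.52).

(-92.47, 40.52)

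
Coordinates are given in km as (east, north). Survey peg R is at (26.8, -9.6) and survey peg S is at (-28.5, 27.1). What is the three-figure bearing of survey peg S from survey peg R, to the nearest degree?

Δeast = -28.5 − 26.8 = -55.30; Δnorth = 27.1 − -9.6 = 36.70.
Bearing = atan2(Δeast, Δnorth) mod 360° = 303.57° ≈ 304°.

304°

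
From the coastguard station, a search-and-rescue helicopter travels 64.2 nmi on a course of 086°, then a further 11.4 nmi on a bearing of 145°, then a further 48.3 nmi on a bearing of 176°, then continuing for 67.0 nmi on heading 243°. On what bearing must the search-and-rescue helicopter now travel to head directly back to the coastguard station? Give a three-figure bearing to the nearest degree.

Leg 1 (086°, 64.2 nmi): east 64.2 sin 86° = 64.04, north 64.2 cos 86° = 4.48
Leg 2 (145°, 11.4 nmi): east 11.4 sin 145° = 6.54, north 11.4 cos 145° = -9.34
Leg 3 (176°, 48.3 nmi): east 48.3 sin 176° = 3.37, north 48.3 cos 176° = -48.18
Leg 4 (243°, 67.0 nmi): east 67.0 sin 243° = -59.70, north 67.0 cos 243° = -30.42
Net displacement: 14.25 east, -83.46 north. Direction back to start is (-14.25, 83.46): bearing = atan2(-14.25, 83.46) mod 360° = 350.31° ≈ 350°.

350°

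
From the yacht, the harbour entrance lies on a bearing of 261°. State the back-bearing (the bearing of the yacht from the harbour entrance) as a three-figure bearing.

Back-bearing = 261° − 180° = 081°.

081°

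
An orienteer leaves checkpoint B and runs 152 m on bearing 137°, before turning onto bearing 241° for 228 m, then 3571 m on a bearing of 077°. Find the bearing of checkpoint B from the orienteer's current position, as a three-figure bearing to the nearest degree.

Leg 1 (137°, 152 m): east 152 sin 137° = 103.66, north 152 cos 137° = -111.17
Leg 2 (241°, 228 m): east 228 sin 241° = -199.41, north 228 cos 241° = -110.54
Leg 3 (077°, 3571 m): east 3571 sin 77° = 3479.48, north 3571 cos 77° = 803.30
Net displacement: 3383.73 east, 581.60 north. Direction back to start is (-3383.73, -581.60): bearing = atan2(-3383.73, -581.60) mod 360° = 260.25° ≈ 260°.

260°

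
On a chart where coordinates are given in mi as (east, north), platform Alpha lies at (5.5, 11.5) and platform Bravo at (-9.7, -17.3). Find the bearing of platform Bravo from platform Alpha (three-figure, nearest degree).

208°

Δeast = -9.7 − 5.5 = -15.20; Δnorth = -17.3 − 11.5 = -28.80.
Bearing = atan2(Δeast, Δnorth) mod 360° = 207.82° ≈ 208°.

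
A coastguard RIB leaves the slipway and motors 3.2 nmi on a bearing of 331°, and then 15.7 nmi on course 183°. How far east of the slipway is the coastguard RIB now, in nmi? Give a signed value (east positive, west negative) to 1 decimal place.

-2.4 nmi

Leg 1 (331°, 3.2 nmi): east 3.2 sin 331° = -1.55, north 3.2 cos 331° = 2.80
Leg 2 (183°, 15.7 nmi): east 15.7 sin 183° = -0.82, north 15.7 cos 183° = -15.68
Net east component: -2.37 nmi.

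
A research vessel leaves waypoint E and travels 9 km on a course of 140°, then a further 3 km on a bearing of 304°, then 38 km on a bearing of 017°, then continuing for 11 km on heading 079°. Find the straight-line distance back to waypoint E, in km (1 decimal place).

Leg 1 (140°, 9 km): east 9 sin 140° = 5.79, north 9 cos 140° = -6.89
Leg 2 (304°, 3 km): east 3 sin 304° = -2.49, north 3 cos 304° = 1.68
Leg 3 (017°, 38 km): east 38 sin 17° = 11.11, north 38 cos 17° = 36.34
Leg 4 (079°, 11 km): east 11 sin 79° = 10.80, north 11 cos 79° = 2.10
Net: 25.21 east, 33.22 north. Distance = √((25.21)² + (33.22)²) = 41.702 km.

41.7 km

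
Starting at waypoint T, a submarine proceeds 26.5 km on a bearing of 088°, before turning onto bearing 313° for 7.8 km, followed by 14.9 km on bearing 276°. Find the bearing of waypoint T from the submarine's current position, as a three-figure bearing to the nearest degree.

217°

Leg 1 (088°, 26.5 km): east 26.5 sin 88° = 26.48, north 26.5 cos 88° = 0.92
Leg 2 (313°, 7.8 km): east 7.8 sin 313° = -5.70, north 7.8 cos 313° = 5.32
Leg 3 (276°, 14.9 km): east 14.9 sin 276° = -14.82, north 14.9 cos 276° = 1.56
Net displacement: 5.96 east, 7.80 north. Direction back to start is (-5.96, -7.80): bearing = atan2(-5.96, -7.80) mod 360° = 217.38° ≈ 217°.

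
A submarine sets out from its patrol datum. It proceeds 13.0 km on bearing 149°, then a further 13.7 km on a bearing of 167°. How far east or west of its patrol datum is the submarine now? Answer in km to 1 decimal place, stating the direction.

Leg 1 (149°, 13.0 km): east 13.0 sin 149° = 6.70, north 13.0 cos 149° = -11.14
Leg 2 (167°, 13.7 km): east 13.7 sin 167° = 3.08, north 13.7 cos 167° = -13.35
Net east component: 9.78 km.

9.8 km east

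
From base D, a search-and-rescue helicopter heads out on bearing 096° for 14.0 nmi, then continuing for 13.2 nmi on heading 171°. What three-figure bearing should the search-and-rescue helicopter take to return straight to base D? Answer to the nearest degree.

Leg 1 (096°, 14.0 nmi): east 14.0 sin 96° = 13.92, north 14.0 cos 96° = -1.46
Leg 2 (171°, 13.2 nmi): east 13.2 sin 171° = 2.06, north 13.2 cos 171° = -13.04
Net displacement: 15.99 east, -14.50 north. Direction back to start is (-15.99, 14.50): bearing = atan2(-15.99, 14.50) mod 360° = 312.21° ≈ 312°.

312°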